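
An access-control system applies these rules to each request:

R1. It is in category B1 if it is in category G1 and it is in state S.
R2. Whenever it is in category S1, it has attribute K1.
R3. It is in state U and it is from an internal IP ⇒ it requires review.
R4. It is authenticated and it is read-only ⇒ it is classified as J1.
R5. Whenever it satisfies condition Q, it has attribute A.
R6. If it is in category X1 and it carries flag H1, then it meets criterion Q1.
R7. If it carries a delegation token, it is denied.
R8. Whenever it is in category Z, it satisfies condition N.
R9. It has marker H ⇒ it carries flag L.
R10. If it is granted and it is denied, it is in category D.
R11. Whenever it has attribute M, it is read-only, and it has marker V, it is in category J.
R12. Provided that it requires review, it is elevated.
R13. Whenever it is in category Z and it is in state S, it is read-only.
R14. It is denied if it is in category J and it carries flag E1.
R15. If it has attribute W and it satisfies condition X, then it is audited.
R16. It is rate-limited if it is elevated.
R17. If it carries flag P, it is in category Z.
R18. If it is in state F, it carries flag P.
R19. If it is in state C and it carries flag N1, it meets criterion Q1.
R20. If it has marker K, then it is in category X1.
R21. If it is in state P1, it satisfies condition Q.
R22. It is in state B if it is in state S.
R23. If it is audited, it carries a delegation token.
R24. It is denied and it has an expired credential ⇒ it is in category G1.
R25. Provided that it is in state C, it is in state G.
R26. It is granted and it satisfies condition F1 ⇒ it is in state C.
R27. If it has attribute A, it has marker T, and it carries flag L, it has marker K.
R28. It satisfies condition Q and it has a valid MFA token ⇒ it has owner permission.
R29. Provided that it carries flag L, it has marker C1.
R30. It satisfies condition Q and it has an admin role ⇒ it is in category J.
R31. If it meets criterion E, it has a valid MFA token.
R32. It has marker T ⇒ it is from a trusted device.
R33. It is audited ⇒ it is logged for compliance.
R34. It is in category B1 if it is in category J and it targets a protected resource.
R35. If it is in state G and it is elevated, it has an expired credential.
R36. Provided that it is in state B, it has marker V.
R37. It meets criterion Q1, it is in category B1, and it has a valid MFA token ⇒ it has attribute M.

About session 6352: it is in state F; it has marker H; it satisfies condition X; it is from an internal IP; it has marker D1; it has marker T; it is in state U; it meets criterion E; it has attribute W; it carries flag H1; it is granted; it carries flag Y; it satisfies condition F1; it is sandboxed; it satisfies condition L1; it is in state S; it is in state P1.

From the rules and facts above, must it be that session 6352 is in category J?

By R3 (it is in state U, it is from an internal IP): it requires review.
By R9 (it has marker H): it carries flag L.
By R12 (it requires review): it is elevated.
By R15 (it has attribute W, it satisfies condition X): it is audited.
By R18 (it is in state F): it carries flag P.
By R21 (it is in state P1): it satisfies condition Q.
By R22 (it is in state S): it is in state B.
By R23 (it is audited): it carries a delegation token.
By R26 (it is granted, it satisfies condition F1): it is in state C.
By R31 (it meets criterion E): it has a valid MFA token.
By R36 (it is in state B): it has marker V.
By R5 (it satisfies condition Q): it has attribute A.
By R7 (it carries a delegation token): it is denied.
By R17 (it carries flag P): it is in category Z.
By R25 (it is in state C): it is in state G.
By R27 (it has attribute A, it has marker T, it carries flag L): it has marker K.
By R35 (it is in state G, it is elevated): it has an expired credential.
By R13 (it is in category Z, it is in state S): it is read-only.
By R20 (it has marker K): it is in category X1.
By R24 (it is denied, it has an expired credential): it is in category G1.
By R1 (it is in category G1, it is in state S): it is in category B1.
By R6 (it is in category X1, it carries flag H1): it meets criterion Q1.
By R37 (it meets criterion Q1, it is in category B1, it has a valid MFA token): it has attribute M.
By R11 (it has attribute M, it is read-only, it has marker V): it is in category J.

Yes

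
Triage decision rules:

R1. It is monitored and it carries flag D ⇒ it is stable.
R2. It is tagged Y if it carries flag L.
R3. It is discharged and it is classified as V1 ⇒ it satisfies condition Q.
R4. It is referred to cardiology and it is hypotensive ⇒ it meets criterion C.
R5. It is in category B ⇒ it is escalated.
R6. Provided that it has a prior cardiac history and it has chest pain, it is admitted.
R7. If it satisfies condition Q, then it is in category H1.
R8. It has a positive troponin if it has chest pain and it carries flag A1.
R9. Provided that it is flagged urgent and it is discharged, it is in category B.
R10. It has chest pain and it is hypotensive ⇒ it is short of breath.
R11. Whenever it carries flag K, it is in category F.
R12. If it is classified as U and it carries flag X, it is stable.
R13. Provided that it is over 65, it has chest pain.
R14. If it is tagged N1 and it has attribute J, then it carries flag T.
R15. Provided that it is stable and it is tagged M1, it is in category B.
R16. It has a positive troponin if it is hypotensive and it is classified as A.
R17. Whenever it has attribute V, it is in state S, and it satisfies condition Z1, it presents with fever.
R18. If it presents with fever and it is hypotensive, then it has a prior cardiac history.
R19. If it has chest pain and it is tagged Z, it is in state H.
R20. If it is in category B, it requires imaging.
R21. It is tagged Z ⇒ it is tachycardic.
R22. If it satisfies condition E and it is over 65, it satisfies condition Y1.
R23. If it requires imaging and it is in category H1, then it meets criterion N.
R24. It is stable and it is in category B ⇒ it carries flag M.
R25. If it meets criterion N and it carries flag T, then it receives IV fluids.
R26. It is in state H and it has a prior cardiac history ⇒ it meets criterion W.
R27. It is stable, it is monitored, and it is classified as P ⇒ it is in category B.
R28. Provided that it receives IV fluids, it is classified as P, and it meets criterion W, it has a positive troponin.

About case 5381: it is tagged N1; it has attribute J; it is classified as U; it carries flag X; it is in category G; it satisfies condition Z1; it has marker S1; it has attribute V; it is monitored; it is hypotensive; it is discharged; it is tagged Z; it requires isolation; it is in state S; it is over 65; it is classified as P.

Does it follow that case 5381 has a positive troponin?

Forward chaining from the given facts derives: is stable, has chest pain, carries flag T, presents with fever, has a prior cardiac history, is in state H, is tachycardic, meets criterion W, is in category B, is escalated, is admitted, is short of breath, requires imaging, carries flag M.
Rules concluding "it has a positive troponin": R8 needs "it carries flag A1"; R16 needs "it is classified as A"; R28 needs "it receives IV fluids" — none of these are established.

No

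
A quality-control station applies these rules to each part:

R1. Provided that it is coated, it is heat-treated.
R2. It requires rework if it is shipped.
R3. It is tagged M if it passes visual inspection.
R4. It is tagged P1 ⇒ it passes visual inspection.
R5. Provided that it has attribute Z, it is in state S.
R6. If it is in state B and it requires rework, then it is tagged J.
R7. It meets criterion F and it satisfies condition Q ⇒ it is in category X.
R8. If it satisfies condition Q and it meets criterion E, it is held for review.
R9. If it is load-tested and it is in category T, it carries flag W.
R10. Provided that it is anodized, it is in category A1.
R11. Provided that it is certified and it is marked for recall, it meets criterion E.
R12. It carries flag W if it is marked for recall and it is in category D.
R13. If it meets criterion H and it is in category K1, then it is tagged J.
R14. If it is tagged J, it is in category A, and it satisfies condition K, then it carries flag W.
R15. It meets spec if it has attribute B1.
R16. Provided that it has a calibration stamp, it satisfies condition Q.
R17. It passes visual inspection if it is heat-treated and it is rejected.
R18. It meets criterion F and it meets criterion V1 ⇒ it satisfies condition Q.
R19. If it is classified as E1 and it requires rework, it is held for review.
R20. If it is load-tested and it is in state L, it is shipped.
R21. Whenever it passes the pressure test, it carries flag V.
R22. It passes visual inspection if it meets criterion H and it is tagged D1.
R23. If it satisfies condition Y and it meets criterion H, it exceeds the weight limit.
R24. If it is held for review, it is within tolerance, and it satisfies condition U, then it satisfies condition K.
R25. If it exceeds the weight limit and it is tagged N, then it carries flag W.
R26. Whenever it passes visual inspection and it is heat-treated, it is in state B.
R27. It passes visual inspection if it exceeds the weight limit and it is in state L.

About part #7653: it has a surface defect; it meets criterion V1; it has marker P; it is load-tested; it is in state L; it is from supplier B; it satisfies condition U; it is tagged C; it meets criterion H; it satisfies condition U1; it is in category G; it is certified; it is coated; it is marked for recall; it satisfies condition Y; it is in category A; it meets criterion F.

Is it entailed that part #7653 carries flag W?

Forward chaining from the given facts derives: is heat-treated, meets criterion E, satisfies condition Q, is shipped, exceeds the weight limit, passes visual inspection, requires rework, is tagged M, is in category X, is held for review, is in state B, is tagged J.
Rules concluding "it carries flag W": R9 needs "it is in category T"; R12 needs "it is in category D"; R14 needs "it satisfies condition K"; R25 needs "it is tagged N" — none of these are established.

No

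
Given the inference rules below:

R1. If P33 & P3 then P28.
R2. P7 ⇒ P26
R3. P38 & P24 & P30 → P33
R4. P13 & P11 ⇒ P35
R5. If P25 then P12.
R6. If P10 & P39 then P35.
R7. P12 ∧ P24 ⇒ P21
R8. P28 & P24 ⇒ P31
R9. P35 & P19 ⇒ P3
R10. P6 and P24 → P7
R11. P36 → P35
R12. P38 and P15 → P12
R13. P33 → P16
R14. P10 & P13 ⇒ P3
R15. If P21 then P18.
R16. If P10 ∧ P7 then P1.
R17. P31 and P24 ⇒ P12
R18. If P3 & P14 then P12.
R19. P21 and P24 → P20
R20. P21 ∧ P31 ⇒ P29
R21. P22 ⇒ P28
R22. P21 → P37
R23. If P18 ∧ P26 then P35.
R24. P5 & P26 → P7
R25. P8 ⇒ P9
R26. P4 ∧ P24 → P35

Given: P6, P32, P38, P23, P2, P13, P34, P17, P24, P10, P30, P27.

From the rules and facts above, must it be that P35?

Yes

P33  (by R3: P38, P24, P30)
P7  (by R10: P6, P24)
P3  (by R14: P10, P13)
P28  (by R1: P33, P3)
P26  (by R2: P7)
P31  (by R8: P28, P24)
P12  (by R17: P31, P24)
P21  (by R7: P12, P24)
P18  (by R15: P21)
P35  (by R23: P18, P26)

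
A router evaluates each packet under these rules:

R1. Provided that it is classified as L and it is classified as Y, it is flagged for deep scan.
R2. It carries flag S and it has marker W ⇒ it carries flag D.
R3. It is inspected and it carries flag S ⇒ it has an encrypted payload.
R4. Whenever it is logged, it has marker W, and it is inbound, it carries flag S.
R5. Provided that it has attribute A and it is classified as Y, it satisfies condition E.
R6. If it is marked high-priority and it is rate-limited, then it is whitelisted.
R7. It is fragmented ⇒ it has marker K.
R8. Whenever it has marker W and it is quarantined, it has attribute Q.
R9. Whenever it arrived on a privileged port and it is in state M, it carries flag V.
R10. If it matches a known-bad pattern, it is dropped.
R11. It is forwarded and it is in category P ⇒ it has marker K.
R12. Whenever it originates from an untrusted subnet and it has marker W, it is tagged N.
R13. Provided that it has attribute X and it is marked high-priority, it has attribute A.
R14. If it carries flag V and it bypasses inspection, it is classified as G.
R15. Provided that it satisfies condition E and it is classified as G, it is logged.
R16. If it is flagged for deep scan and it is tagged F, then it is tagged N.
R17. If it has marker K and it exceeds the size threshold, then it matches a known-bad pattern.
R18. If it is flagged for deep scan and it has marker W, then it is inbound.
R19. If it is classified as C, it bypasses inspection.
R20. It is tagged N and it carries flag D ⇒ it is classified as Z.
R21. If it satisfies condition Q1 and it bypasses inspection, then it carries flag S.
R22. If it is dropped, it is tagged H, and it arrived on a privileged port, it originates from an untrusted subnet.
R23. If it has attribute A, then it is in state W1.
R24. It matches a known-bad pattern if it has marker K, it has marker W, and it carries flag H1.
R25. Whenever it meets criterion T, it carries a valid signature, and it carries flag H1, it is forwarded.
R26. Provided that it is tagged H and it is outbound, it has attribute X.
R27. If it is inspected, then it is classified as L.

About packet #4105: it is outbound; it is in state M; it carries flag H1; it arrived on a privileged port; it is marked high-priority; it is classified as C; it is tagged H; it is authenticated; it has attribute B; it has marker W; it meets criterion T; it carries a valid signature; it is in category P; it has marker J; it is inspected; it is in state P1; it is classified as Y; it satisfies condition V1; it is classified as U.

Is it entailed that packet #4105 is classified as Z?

By R9 (it arrived on a privileged port, it is in state M): it carries flag V.
By R19 (it is classified as C): it bypasses inspection.
By R25 (it meets criterion T, it carries a valid signature, it carries flag H1): it is forwarded.
By R26 (it is tagged H, it is outbound): it has attribute X.
By R27 (it is inspected): it is classified as L.
By R1 (it is classified as L, it is classified as Y): it is flagged for deep scan.
By R11 (it is forwarded, it is in category P): it has marker K.
By R13 (it has attribute X, it is marked high-priority): it has attribute A.
By R14 (it carries flag V, it bypasses inspection): it is classified as G.
By R18 (it is flagged for deep scan, it has marker W): it is inbound.
By R24 (it has marker K, it has marker W, it carries flag H1): it matches a known-bad pattern.
By R5 (it has attribute A, it is classified as Y): it satisfies condition E.
By R10 (it matches a known-bad pattern): it is dropped.
By R15 (it satisfies condition E, it is classified as G): it is logged.
By R22 (it is dropped, it is tagged H, it arrived on a privileged port): it originates from an untrusted subnet.
By R4 (it is logged, it has marker W, it is inbound): it carries flag S.
By R12 (it originates from an untrusted subnet, it has marker W): it is tagged N.
By R2 (it carries flag S, it has marker W): it carries flag D.
By R20 (it is tagged N, it carries flag D): it is classified as Z.

Yes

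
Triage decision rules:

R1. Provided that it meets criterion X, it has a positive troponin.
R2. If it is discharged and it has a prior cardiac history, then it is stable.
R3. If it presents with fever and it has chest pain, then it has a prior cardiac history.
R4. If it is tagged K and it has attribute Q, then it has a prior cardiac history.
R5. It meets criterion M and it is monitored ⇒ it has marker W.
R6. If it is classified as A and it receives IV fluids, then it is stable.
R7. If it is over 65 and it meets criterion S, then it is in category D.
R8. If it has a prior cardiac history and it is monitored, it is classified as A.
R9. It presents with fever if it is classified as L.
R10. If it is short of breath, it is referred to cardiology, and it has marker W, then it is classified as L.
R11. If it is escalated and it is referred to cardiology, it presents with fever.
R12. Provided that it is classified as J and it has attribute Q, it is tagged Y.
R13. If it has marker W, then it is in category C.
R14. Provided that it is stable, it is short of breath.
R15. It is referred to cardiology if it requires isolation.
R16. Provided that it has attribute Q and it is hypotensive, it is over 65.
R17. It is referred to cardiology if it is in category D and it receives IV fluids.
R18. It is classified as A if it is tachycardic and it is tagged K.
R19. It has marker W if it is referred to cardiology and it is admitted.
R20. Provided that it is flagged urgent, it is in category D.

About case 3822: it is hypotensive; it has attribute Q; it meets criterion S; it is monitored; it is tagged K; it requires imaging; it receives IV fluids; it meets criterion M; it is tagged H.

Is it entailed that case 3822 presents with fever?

Yes

By R4 (it is tagged K, it has attribute Q): it has a prior cardiac history.
By R5 (it meets criterion M, it is monitored): it has marker W.
By R8 (it has a prior cardiac history, it is monitored): it is classified as A.
By R16 (it has attribute Q, it is hypotensive): it is over 65.
By R6 (it is classified as A, it receives IV fluids): it is stable.
By R7 (it is over 65, it meets criterion S): it is in category D.
By R14 (it is stable): it is short of breath.
By R17 (it is in category D, it receives IV fluids): it is referred to cardiology.
By R10 (it is short of breath, it is referred to cardiology, it has marker W): it is classified as L.
By R9 (it is classified as L): it presents with fever.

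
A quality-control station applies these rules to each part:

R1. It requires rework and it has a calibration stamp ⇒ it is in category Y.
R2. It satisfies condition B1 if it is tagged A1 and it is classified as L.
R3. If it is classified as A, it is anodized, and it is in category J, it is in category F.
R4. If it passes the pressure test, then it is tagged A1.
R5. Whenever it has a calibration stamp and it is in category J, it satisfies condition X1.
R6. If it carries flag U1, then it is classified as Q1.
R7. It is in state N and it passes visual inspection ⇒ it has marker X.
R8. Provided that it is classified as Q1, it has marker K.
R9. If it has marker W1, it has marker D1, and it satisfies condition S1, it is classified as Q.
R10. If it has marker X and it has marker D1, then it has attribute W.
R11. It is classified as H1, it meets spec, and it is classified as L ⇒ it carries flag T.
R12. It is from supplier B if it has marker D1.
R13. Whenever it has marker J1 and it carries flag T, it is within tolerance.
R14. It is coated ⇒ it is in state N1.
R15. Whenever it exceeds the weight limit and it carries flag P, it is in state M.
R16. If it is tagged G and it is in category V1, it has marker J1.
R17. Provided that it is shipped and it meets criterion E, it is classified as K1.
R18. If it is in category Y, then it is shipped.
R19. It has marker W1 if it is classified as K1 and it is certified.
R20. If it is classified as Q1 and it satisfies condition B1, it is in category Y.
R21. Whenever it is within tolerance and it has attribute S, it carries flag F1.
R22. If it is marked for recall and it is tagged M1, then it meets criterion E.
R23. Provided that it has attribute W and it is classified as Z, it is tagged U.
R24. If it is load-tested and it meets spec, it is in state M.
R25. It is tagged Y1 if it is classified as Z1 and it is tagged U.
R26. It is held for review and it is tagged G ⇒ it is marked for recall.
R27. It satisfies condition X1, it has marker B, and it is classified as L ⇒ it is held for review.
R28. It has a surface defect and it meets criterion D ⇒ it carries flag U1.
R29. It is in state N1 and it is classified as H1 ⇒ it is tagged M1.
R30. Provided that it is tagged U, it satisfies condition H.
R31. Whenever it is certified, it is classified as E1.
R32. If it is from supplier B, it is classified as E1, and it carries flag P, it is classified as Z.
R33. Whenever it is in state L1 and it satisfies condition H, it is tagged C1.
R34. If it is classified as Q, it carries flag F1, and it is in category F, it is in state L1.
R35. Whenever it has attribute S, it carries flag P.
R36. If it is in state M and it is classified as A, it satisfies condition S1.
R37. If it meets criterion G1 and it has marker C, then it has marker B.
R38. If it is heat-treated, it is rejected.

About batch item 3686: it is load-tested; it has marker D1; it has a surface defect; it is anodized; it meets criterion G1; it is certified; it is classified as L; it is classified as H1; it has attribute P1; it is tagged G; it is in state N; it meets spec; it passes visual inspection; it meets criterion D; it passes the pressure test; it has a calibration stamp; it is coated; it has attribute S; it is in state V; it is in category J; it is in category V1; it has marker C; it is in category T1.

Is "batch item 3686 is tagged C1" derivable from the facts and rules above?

Forward chaining from the given facts derives: is tagged A1, satisfies condition X1, has marker X, has attribute W, carries flag T, is from supplier B, is in state N1, has marker J1, is in state M, carries flag U1, is tagged M1, is classified as E1, carries flag P, has marker B, satisfies condition B1, is classified as Q1, has marker K, is within tolerance, is in category Y, carries flag F1, is held for review, is classified as Z, is shipped, is tagged U, is marked for recall, satisfies condition H, meets criterion E, is classified as K1, has marker W1.
The only rule concluding "it is tagged C1" is R33, which needs "it is in state L1"; that is never established.

No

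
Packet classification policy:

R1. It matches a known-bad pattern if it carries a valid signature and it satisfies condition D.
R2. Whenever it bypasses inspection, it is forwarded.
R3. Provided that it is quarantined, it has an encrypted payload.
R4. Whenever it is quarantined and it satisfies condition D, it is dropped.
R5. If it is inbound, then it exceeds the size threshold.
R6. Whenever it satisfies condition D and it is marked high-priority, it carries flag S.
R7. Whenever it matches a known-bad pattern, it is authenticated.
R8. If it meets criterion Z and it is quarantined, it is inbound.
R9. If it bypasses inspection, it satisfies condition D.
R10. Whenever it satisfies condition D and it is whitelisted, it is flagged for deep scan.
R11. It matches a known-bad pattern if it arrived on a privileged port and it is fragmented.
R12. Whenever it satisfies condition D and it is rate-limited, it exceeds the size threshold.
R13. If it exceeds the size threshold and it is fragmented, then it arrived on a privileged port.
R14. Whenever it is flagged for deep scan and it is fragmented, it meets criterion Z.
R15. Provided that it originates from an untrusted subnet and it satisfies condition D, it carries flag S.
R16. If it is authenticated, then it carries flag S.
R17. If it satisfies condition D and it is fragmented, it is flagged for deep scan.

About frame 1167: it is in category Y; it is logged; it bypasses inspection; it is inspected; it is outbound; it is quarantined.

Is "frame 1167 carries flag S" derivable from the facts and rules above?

Forward chaining from the given facts derives: is forwarded, has an encrypted payload, satisfies condition D, is dropped.
Rules concluding "it carries flag S": R6 needs "it is marked high-priority"; R15 needs "it originates from an untrusted subnet"; R16 needs "it is authenticated" — none of these are established.

No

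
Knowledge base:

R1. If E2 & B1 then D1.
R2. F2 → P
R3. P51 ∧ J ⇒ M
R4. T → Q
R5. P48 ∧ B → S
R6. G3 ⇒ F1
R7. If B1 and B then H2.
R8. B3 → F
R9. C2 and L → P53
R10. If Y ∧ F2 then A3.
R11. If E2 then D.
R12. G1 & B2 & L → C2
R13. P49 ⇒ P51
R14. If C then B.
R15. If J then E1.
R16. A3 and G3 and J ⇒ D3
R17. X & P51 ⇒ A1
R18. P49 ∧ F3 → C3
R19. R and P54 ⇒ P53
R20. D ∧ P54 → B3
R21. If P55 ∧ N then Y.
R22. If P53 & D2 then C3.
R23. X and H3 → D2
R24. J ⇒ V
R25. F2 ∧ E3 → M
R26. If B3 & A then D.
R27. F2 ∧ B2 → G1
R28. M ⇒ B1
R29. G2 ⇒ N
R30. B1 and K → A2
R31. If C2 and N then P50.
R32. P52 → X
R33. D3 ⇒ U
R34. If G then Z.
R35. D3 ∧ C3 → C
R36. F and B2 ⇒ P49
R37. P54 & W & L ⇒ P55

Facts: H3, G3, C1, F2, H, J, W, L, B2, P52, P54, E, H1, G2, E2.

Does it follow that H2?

Yes

D  (by R11: E2)
B3  (by R20: D, P54)
G1  (by R27: F2, B2)
N  (by R29: G2)
X  (by R32: P52)
P55  (by R37: P54, W, L)
F  (by R8: B3)
C2  (by R12: G1, B2, L)
Y  (by R21: P55, N)
D2  (by R23: X, H3)
P49  (by R36: F, B2)
P53  (by R9: C2, L)
A3  (by R10: Y, F2)
P51  (by R13: P49)
D3  (by R16: A3, G3, J)
C3  (by R22: P53, D2)
C  (by R35: D3, C3)
M  (by R3: P51, J)
B  (by R14: C)
B1  (by R28: M)
H2  (by R7: B1, B)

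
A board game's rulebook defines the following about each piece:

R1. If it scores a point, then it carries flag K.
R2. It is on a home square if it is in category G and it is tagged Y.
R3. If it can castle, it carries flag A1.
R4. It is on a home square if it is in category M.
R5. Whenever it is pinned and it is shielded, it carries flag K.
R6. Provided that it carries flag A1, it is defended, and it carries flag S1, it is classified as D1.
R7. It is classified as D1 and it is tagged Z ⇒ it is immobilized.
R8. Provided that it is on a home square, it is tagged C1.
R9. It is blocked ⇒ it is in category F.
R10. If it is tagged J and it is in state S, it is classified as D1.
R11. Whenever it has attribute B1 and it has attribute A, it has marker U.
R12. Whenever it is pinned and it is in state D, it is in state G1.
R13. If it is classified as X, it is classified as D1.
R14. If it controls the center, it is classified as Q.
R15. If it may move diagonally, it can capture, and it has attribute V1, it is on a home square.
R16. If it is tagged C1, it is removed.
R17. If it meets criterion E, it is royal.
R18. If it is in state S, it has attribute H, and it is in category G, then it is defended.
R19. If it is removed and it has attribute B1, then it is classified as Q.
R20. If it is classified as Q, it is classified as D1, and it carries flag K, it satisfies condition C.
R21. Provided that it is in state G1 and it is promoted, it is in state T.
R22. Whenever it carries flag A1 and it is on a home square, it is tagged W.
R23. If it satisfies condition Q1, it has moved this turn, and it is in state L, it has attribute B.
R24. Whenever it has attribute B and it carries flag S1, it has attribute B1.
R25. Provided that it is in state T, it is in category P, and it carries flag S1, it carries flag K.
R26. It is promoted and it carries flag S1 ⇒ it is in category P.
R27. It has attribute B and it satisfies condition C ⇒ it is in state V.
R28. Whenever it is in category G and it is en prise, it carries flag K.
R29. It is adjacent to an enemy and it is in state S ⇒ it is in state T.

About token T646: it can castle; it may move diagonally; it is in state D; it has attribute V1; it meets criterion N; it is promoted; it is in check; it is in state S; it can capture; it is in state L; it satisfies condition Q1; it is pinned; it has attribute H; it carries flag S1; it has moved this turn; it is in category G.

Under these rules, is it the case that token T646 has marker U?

No

Forward chaining from the given facts derives: carries flag A1, is in state G1, is on a home square, is defended, is in state T, is tagged W, has attribute B, has attribute B1, is in category P, is classified as D1, is tagged C1, is removed, is classified as Q, carries flag K, satisfies condition C, is in state V.
The only rule concluding "it has marker U" is R11, which needs "it has attribute A"; that is never established.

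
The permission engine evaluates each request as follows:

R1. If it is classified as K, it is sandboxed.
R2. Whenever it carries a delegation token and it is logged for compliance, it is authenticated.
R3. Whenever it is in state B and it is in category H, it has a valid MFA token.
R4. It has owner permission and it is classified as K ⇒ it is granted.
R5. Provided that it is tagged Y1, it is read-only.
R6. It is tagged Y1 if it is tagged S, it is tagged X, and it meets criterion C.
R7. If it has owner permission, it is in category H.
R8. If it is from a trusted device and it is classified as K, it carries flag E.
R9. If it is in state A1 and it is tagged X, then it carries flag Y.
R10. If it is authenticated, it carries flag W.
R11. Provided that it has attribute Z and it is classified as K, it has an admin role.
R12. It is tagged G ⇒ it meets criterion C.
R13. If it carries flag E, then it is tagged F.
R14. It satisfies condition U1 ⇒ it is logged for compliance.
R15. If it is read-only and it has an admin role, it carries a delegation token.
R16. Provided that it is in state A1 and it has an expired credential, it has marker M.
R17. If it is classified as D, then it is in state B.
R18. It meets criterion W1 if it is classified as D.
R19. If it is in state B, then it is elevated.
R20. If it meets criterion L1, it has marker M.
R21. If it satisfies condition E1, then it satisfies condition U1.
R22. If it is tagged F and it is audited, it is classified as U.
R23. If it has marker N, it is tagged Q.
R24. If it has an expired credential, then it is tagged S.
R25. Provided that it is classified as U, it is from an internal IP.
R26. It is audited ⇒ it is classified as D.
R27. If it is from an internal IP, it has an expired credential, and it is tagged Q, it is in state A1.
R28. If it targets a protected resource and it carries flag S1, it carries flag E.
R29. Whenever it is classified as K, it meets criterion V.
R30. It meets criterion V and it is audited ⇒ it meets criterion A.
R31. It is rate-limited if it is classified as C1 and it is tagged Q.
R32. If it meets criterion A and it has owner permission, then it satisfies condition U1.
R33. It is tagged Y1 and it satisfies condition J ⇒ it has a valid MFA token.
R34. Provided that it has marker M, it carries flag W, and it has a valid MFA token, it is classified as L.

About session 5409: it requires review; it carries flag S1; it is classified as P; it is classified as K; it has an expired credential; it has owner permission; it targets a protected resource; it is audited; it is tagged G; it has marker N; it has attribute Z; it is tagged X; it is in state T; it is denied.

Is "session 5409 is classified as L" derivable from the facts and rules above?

Yes

By R7 (it has owner permission): it is in category H.
By R11 (it has attribute Z, it is classified as K): it has an admin role.
By R12 (it is tagged G): it meets criterion C.
By R23 (it has marker N): it is tagged Q.
By R24 (it has an expired credential): it is tagged S.
By R26 (it is audited): it is classified as D.
By R28 (it targets a protected resource, it carries flag S1): it carries flag E.
By R29 (it is classified as K): it meets criterion V.
By R30 (it meets criterion V, it is audited): it meets criterion A.
By R32 (it meets criterion A, it has owner permission): it satisfies condition U1.
By R6 (it is tagged S, it is tagged X, it meets criterion C): it is tagged Y1.
By R13 (it carries flag E): it is tagged F.
By R14 (it satisfies condition U1): it is logged for compliance.
By R17 (it is classified as D): it is in state B.
By R22 (it is tagged F, it is audited): it is classified as U.
By R25 (it is classified as U): it is from an internal IP.
By R27 (it is from an internal IP, it has an expired credential, it is tagged Q): it is in state A1.
By R3 (it is in state B, it is in category H): it has a valid MFA token.
By R5 (it is tagged Y1): it is read-only.
By R15 (it is read-only, it has an admin role): it carries a delegation token.
By R16 (it is in state A1, it has an expired credential): it has marker M.
By R2 (it carries a delegation token, it is logged for compliance): it is authenticated.
By R10 (it is authenticated): it carries flag W.
By R34 (it has marker M, it carries flag W, it has a valid MFA token): it is classified as L.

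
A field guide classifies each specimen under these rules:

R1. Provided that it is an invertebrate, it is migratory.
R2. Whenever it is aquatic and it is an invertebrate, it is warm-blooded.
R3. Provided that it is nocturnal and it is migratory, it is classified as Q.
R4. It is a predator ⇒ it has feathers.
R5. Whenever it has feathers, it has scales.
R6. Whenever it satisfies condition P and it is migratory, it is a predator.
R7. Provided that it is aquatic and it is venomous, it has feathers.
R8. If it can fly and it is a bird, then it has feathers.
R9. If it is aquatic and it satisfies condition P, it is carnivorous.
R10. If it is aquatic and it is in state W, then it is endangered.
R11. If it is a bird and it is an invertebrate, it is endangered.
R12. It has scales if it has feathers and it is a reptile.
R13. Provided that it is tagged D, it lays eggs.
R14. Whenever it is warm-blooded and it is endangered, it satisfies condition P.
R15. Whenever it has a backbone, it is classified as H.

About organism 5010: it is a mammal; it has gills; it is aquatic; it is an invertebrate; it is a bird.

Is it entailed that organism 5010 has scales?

By R1 (it is an invertebrate): it is migratory.
By R2 (it is aquatic, it is an invertebrate): it is warm-blooded.
By R11 (it is a bird, it is an invertebrate): it is endangered.
By R14 (it is warm-blooded, it is endangered): it satisfies condition P.
By R6 (it satisfies condition P, it is migratory): it is a predator.
By R4 (it is a predator): it has feathers.
By R5 (it has feathers): it has scales.

Yes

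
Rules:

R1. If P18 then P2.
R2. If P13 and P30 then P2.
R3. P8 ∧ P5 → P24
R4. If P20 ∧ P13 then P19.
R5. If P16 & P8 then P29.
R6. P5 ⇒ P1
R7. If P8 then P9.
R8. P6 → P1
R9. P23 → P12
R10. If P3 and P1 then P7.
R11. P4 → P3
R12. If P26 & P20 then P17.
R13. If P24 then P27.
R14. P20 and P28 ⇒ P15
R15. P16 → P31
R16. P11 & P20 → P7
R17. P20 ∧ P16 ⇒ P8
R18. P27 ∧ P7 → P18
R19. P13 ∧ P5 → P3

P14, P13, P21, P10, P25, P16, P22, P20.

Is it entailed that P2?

Forward chaining from the given facts derives: P19, P31, P8, P29, P9.
Rules concluding P2: R1 needs P18; R2 needs P30 — none of these are established.

No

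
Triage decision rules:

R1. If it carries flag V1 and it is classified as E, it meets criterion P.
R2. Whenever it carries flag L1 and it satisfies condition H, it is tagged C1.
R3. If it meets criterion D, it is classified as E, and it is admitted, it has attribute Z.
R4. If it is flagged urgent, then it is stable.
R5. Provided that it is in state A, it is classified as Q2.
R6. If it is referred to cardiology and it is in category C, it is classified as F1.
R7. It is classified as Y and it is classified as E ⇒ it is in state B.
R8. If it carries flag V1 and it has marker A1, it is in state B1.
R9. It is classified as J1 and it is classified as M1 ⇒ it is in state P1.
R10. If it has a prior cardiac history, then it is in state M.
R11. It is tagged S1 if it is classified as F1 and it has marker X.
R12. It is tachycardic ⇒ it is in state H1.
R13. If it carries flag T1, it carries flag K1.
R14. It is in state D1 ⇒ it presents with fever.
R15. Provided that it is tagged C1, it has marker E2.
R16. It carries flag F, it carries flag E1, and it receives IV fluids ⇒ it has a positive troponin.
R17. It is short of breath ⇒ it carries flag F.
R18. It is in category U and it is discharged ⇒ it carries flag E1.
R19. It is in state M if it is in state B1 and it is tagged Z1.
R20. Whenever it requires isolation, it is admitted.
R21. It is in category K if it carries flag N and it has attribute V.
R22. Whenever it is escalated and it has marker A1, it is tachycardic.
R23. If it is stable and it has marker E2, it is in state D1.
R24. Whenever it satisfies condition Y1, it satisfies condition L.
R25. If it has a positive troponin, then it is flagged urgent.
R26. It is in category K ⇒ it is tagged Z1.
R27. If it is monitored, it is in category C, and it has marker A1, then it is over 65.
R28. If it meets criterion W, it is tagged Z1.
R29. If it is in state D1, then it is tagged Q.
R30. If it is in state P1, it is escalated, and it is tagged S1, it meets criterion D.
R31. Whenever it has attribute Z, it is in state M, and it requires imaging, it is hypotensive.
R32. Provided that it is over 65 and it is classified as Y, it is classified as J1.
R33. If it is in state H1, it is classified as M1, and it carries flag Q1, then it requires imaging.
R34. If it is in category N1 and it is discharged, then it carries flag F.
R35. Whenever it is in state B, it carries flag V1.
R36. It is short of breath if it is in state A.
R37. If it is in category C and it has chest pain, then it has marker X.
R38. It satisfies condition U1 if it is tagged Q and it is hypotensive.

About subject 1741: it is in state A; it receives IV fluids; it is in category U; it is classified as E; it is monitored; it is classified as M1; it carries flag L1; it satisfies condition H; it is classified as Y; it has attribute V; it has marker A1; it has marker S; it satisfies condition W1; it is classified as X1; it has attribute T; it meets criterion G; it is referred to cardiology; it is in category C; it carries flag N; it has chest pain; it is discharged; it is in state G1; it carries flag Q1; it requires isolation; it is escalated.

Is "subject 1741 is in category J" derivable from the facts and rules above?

Forward chaining from the given facts derives: is tagged C1, is classified as Q2, is classified as F1, is in state B, has marker E2, carries flag E1, is admitted, is in category K, is tachycardic, is tagged Z1, is over 65, is classified as J1, carries flag V1, is short of breath, has marker X, meets criterion P, is in state B1, is in state P1, is tagged S1, is in state H1, carries flag F, is in state M, meets criterion D, requires imaging, has attribute Z, has a positive troponin, is flagged urgent, is hypotensive, is stable, is in state D1, is tagged Q, satisfies condition U1, presents with fever.
No rule has "it is in category J" as its conclusion, and it is not among the given facts.

No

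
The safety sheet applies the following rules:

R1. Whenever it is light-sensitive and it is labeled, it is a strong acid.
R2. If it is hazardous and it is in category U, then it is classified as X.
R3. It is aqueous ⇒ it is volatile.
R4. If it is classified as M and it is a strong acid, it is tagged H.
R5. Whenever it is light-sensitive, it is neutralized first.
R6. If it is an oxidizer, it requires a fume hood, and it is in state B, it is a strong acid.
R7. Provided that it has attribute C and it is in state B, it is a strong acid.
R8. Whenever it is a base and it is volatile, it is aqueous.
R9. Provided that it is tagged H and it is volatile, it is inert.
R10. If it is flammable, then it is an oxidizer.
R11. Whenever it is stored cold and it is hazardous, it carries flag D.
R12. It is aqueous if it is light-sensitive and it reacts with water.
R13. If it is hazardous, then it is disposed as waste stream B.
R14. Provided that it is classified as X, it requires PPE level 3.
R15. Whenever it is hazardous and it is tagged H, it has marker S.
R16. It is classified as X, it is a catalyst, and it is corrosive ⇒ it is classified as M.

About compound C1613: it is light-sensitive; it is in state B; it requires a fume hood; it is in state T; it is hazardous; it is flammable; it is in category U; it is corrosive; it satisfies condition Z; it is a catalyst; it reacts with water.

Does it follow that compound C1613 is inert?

By R2 (it is hazardous, it is in category U): it is classified as X.
By R10 (it is flammable): it is an oxidizer.
By R12 (it is light-sensitive, it reacts with water): it is aqueous.
By R16 (it is classified as X, it is a catalyst, it is corrosive): it is classified as M.
By R3 (it is aqueous): it is volatile.
By R6 (it is an oxidizer, it requires a fume hood, it is in state B): it is a strong acid.
By R4 (it is classified as M, it is a strong acid): it is tagged H.
By R9 (it is tagged H, it is volatile): it is inert.

Yes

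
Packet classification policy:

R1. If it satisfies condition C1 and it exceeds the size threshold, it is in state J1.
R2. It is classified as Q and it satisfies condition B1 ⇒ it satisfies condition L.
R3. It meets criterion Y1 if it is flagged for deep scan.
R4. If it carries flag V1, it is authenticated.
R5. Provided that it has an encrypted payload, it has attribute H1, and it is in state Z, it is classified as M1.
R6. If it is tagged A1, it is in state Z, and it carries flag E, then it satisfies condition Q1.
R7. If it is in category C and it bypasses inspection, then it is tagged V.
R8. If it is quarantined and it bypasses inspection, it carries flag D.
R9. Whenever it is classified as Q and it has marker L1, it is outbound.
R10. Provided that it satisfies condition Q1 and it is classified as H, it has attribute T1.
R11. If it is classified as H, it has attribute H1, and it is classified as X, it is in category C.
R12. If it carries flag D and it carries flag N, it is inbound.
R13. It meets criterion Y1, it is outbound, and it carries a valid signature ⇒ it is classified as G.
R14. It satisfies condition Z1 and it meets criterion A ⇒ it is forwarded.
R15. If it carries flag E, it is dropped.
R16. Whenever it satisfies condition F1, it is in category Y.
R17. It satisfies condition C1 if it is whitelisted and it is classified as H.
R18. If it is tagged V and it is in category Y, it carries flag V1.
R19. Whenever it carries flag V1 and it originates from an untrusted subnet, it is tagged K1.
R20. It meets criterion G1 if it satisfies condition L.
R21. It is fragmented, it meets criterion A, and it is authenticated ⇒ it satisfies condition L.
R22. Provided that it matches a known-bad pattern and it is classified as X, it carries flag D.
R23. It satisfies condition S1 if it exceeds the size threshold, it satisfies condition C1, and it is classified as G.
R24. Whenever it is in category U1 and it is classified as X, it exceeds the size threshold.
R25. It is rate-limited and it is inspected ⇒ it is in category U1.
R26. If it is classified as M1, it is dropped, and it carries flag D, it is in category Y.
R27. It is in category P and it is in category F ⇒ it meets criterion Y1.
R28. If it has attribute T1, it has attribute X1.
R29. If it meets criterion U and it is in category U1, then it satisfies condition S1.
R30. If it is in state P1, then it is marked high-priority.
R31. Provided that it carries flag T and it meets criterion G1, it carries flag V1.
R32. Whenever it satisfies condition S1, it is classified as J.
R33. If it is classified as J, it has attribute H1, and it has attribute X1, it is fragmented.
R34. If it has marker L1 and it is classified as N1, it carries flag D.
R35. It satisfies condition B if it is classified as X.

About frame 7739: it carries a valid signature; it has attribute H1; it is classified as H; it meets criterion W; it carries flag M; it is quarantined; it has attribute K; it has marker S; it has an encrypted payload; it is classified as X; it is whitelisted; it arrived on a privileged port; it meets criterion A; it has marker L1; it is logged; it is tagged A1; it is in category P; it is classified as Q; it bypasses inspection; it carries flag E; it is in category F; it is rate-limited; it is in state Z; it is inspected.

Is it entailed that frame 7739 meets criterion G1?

By R5 (it has an encrypted payload, it has attribute H1, it is in state Z): it is classified as M1.
By R6 (it is tagged A1, it is in state Z, it carries flag E): it satisfies condition Q1.
By R8 (it is quarantined, it bypasses inspection): it carries flag D.
By R9 (it is classified as Q, it has marker L1): it is outbound.
By R10 (it satisfies condition Q1, it is classified as H): it has attribute T1.
By R11 (it is classified as H, it has attribute H1, it is classified as X): it is in category C.
By R15 (it carries flag E): it is dropped.
By R17 (it is whitelisted, it is classified as H): it satisfies condition C1.
By R25 (it is rate-limited, it is inspected): it is in category U1.
By R26 (it is classified as M1, it is dropped, it carries flag D): it is in category Y.
By R27 (it is in category P, it is in category F): it meets criterion Y1.
By R28 (it has attribute T1): it has attribute X1.
By R7 (it is in category C, it bypasses inspection): it is tagged V.
By R13 (it meets criterion Y1, it is outbound, it carries a valid signature): it is classified as G.
By R18 (it is tagged V, it is in category Y): it carries flag V1.
By R24 (it is in category U1, it is classified as X): it exceeds the size threshold.
By R4 (it carries flag V1): it is authenticated.
By R23 (it exceeds the size threshold, it satisfies condition C1, it is classified as G): it satisfies condition S1.
By R32 (it satisfies condition S1): it is classified as J.
By R33 (it is classified as J, it has attribute H1, it has attribute X1): it is fragmented.
By R21 (it is fragmented, it meets criterion A, it is authenticated): it satisfies condition L.
By R20 (it satisfies condition L): it meets criterion G1.

Yes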